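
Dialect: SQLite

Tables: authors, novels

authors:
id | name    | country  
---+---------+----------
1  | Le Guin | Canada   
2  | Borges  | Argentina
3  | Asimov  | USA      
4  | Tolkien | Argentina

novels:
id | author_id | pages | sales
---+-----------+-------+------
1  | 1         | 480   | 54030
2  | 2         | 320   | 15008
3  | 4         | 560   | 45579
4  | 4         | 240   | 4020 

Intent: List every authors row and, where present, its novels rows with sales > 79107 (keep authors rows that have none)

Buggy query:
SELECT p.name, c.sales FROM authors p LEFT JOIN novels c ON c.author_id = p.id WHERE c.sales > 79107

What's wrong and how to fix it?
Bug: Filtering c.sales in WHERE discards the NULL rows produced by LEFT JOIN, turning it into an inner join

Fix: Move the right-table condition into the ON clause so unmatched parents are kept

Corrected query:
SELECT p.name, c.sales FROM authors p LEFT JOIN novels c ON c.author_id = p.id AND c.sales > 79107

Result:
name    | sales
--------+------
Le Guin | NULL 
Borges  | NULL 
Asimov  | NULL 
Tolkien | NULL 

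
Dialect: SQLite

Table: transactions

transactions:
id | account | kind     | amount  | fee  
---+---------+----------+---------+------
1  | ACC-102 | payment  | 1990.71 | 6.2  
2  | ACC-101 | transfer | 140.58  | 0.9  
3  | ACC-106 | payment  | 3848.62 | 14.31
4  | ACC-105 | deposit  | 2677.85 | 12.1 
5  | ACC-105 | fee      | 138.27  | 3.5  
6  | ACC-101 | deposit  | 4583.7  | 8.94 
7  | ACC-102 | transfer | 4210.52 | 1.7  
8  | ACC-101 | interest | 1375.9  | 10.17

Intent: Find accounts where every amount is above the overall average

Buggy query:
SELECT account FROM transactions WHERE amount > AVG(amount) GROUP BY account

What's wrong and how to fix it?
Bug: AVG() is an aggregate; it can't sit directly in WHERE

Fix: Use a subquery for AVG and a HAVING MIN(...) filter so the condition holds for every row in the group

Corrected query:
SELECT account FROM transactions GROUP BY account HAVING MIN(amount) > (SELECT AVG(amount) FROM transactions)

Result:
account
-------
ACC-106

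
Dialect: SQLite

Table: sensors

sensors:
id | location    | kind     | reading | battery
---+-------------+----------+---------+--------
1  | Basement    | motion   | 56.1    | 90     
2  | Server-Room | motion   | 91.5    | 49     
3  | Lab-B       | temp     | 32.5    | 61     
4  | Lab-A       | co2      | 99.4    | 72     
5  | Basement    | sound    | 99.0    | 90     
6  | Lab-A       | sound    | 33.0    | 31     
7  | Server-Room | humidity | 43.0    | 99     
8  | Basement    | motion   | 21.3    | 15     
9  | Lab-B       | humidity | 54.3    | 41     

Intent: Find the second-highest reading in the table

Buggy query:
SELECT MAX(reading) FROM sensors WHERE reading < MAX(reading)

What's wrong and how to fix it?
Bug: MAX(reading) on the right of the comparison is an aggregate-in-WHERE error

Fix: Compute the overall MAX in a subquery, then take MAX of rows below it

Corrected query:
SELECT MAX(reading) FROM sensors WHERE reading < (SELECT MAX(reading) FROM sensors)

Result:
MAX(reading)
------------
99          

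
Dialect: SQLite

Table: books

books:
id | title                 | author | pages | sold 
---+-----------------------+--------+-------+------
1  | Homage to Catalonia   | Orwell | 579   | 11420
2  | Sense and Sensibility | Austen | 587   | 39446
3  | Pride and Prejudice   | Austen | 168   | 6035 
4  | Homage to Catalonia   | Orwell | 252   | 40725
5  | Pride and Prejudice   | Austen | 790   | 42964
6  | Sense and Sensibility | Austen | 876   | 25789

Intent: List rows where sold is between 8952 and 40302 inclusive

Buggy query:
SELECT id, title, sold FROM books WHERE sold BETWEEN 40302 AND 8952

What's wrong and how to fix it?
Bug: BETWEEN expects the lower bound first; with 40302 AND 8952 the range is empty

Fix: Swap the bounds so the smaller value comes first

Corrected query:
SELECT id, title, sold FROM books WHERE sold BETWEEN 8952 AND 40302

Result:
id | title                 | sold 
---+-----------------------+------
1  | Homage to Catalonia   | 11420
2  | Sense and Sensibility | 39446
6  | Sense and Sensibility | 25789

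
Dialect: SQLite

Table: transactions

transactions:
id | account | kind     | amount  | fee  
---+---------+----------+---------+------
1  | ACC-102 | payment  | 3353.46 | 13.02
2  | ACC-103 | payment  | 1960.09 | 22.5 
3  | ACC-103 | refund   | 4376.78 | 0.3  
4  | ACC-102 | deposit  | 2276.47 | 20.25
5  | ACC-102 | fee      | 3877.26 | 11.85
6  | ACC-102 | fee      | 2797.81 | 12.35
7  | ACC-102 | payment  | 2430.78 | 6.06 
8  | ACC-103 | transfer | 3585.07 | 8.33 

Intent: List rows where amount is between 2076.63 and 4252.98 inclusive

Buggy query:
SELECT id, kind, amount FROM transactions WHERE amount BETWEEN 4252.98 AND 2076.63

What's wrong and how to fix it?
Bug: BETWEEN expects the lower bound first; with 4252.98 AND 2076.63 the range is empty

Fix: Write BETWEEN 2076.63 AND 4252.98

Corrected query:
SELECT id, kind, amount FROM transactions WHERE amount BETWEEN 2076.63 AND 4252.98

Result:
id | kind     | amount 
---+----------+--------
1  | payment  | 3353.46
4  | deposit  | 2276.47
5  | fee      | 3877.26
6  | fee      | 2797.81
7  | payment  | 2430.78
8  | transfer | 3585.07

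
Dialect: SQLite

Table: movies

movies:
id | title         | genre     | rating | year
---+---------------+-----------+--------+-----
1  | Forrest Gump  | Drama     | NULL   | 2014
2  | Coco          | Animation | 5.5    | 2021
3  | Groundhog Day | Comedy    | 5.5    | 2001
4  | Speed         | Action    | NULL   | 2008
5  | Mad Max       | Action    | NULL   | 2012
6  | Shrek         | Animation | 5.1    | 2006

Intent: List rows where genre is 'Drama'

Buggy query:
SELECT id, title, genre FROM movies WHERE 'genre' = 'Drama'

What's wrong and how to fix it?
Bug: 'genre' in single quotes is a string literal, not the column; the comparison is literal-vs-literal and never true

Fix: Reference the column as genre without single quotes

Corrected query:
SELECT id, title, genre FROM movies WHERE genre = 'Drama'

Result:
id | title        | genre
---+--------------+------
1  | Forrest Gump | Drama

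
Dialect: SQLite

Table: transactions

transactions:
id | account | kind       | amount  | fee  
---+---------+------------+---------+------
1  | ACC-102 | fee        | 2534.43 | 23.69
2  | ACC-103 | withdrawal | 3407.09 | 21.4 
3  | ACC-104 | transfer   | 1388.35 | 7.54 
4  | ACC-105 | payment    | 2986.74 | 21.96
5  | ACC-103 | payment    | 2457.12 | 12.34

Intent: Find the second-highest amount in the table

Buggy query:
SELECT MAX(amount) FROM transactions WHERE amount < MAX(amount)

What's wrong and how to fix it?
Bug: MAX(amount) on the right of the comparison is an aggregate-in-WHERE error

Fix: Compute the overall MAX in a subquery, then take MAX of rows below it

Corrected query:
SELECT MAX(amount) FROM transactions WHERE amount < (SELECT MAX(amount) FROM transactions)

Result:
MAX(amount)
-----------
2986.74    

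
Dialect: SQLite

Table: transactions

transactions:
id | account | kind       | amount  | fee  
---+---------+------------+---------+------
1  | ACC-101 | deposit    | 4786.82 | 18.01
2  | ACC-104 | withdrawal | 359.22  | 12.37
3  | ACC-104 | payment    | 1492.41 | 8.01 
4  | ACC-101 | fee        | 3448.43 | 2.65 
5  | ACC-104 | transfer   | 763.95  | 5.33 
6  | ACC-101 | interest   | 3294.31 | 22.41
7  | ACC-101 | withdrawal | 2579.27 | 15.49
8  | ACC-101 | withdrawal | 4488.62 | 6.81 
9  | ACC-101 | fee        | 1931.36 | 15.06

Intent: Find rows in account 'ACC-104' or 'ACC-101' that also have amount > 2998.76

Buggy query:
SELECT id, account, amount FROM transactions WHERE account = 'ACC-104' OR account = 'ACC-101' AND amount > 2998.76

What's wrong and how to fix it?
Bug: Without parentheses, AND is evaluated before OR, so the amount filter only applies to the 'ACC-101' branch

Fix: Group the OR with parentheses (or use IN), then AND the threshold

Corrected query:
SELECT id, account, amount FROM transactions WHERE (account = 'ACC-104' OR account = 'ACC-101') AND amount > 2998.76

Result:
id | account | amount 
---+---------+--------
1  | ACC-101 | 4786.82
4  | ACC-101 | 3448.43
6  | ACC-101 | 3294.31
8  | ACC-101 | 4488.62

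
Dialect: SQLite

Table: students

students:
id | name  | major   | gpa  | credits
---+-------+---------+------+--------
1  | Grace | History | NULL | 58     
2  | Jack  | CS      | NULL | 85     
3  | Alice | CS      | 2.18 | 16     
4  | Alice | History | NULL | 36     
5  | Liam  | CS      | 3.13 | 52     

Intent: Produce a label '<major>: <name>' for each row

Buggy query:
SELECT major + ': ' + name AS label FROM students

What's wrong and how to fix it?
Bug: SQLite uses || for string concatenation; + coerces text to numbers (yielding 0)

Fix: Use the || operator for string concatenation

Corrected query:
SELECT major || ': ' || name AS label FROM students

Result:
label         
--------------
History: Grace
CS: Jack      
CS: Alice     
History: Alice
CS: Liam      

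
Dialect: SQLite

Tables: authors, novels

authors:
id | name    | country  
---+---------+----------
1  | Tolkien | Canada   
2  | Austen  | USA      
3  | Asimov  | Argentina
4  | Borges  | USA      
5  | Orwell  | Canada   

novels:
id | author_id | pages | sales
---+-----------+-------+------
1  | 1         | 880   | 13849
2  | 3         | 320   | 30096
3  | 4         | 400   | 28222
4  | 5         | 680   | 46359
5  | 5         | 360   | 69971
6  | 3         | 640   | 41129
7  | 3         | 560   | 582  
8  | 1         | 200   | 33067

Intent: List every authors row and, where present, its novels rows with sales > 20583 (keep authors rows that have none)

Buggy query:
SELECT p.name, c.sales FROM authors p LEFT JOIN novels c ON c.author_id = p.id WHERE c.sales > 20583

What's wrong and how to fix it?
Bug: A WHERE condition on the right-hand table after LEFT JOIN drops unmatched parents

Fix: Put 'c.sales > 20583' in the JOIN's ON clause instead of WHERE

Corrected query:
SELECT p.name, c.sales FROM authors p LEFT JOIN novels c ON c.author_id = p.id AND c.sales > 20583

Result:
name    | sales
--------+------
Tolkien | 33067
Austen  | NULL 
Asimov  | 30096
Asimov  | 41129
Borges  | 28222
Orwell  | 46359
Orwell  | 69971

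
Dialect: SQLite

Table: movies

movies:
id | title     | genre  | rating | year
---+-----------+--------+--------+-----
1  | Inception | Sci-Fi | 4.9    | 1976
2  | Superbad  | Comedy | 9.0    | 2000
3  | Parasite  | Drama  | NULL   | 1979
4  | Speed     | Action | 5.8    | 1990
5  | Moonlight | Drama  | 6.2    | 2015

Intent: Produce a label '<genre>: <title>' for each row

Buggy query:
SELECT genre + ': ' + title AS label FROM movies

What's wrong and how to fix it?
Bug: SQLite uses || for string concatenation; + coerces text to numbers (yielding 0)

Fix: Use the || operator for string concatenation

Corrected query:
SELECT genre || ': ' || title AS label FROM movies

Result:
label            
-----------------
Sci-Fi: Inception
Comedy: Superbad 
Drama: Parasite  
Action: Speed    
Drama: Moonlight 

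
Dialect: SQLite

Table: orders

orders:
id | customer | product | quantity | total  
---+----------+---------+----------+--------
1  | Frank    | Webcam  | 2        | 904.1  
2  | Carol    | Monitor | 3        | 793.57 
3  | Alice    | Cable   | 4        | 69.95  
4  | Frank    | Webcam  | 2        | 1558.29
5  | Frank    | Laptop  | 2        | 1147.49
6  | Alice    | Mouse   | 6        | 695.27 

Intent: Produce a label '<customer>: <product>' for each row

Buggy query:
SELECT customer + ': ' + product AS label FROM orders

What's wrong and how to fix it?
Bug: '+' is numeric addition; on text columns SQLite converts them to 0 instead of concatenating

Fix: Use the || operator for string concatenation

Corrected query:
SELECT customer || ': ' || product AS label FROM orders

Result:
label         
--------------
Frank: Webcam 
Carol: Monitor
Alice: Cable  
Frank: Webcam 
Frank: Laptop 
Alice: Mouse  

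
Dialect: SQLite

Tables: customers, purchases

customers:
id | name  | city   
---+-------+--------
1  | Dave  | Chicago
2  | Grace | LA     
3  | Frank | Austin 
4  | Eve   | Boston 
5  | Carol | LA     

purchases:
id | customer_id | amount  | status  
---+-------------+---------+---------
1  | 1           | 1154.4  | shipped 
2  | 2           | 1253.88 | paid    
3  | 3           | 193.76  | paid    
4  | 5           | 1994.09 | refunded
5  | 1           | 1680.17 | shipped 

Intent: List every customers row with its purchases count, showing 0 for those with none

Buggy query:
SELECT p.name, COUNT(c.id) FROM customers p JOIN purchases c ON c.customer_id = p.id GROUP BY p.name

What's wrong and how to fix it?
Bug: INNER JOIN drops customers rows that have no matching purchases rows

Fix: Use LEFT JOIN so parents without children still appear (COUNT(c.id) gives 0)

Corrected query:
SELECT p.name, COUNT(c.id) FROM customers p LEFT JOIN purchases c ON c.customer_id = p.id GROUP BY p.name

Result:
name  | COUNT(c.id)
------+------------
Carol | 1          
Dave  | 2          
Eve   | 0          
Frank | 1          
Grace | 1          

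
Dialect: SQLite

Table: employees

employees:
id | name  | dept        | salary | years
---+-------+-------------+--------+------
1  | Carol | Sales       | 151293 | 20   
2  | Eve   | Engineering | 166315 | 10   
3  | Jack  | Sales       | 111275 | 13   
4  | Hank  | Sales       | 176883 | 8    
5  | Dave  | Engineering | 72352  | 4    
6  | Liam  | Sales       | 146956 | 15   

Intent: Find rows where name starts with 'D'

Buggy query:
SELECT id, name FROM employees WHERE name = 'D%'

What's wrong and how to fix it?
Bug: Wildcards only work with LIKE; '=' treats '%' as a literal character

Fix: Use LIKE for wildcard pattern matching

Corrected query:
SELECT id, name FROM employees WHERE name LIKE 'D%'

Result:
id | name
---+-----
5  | Dave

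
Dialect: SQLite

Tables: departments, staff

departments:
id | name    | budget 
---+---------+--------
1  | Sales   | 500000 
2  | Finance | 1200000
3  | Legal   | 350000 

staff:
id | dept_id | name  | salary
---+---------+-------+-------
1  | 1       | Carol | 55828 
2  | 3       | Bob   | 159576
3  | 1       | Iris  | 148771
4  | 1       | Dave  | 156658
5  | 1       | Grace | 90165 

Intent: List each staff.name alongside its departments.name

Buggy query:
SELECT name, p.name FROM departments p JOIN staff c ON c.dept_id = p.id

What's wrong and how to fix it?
Bug: 'name' exists in both joined tables, so the database can't tell which one is meant

Fix: Qualify the column with its table alias (c.name)

Corrected query:
SELECT c.name, p.name FROM departments p JOIN staff c ON c.dept_id = p.id

Result:
name  | name 
------+------
Carol | Sales
Bob   | Legal
Iris  | Sales
Dave  | Sales
Grace | Sales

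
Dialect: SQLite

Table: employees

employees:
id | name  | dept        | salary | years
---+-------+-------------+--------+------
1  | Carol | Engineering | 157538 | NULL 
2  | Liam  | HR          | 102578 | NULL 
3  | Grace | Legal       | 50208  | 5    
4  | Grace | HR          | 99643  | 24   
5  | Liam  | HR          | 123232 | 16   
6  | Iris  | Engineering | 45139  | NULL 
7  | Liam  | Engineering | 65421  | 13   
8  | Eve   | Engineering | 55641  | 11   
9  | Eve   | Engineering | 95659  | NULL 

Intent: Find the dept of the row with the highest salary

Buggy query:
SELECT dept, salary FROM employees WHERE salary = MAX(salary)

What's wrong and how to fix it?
Bug: MAX(salary) is an aggregate and cannot be used directly in WHERE

Fix: Wrap MAX in a scalar subquery so WHERE compares against a single value

Corrected query:
SELECT dept, salary FROM employees WHERE salary = (SELECT MAX(salary) FROM employees)

Result:
dept        | salary
------------+-------
Engineering | 157538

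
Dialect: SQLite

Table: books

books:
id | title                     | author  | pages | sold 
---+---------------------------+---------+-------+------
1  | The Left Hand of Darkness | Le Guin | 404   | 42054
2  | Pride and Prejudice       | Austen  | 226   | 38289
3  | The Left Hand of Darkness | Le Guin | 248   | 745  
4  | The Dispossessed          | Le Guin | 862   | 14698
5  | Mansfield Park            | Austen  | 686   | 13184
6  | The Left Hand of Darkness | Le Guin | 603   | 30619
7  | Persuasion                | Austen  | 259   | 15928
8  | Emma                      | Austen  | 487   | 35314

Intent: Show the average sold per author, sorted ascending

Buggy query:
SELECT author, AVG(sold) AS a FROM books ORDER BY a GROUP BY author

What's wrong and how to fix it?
Bug: ORDER BY appears before GROUP BY; SQL clause order requires GROUP BY first

Fix: Move ORDER BY to the end, after GROUP BY

Corrected query:
SELECT author, AVG(sold) AS a FROM books GROUP BY author ORDER BY a

Result:
author  | a       
--------+---------
Le Guin | 22029   
Austen  | 25678.75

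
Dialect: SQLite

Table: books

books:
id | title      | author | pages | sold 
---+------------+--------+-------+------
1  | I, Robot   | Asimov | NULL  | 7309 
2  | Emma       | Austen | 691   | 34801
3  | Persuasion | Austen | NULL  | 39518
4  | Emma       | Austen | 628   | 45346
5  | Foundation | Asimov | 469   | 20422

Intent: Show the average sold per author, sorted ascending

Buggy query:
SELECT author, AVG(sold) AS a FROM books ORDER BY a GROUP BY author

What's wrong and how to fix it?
Bug: GROUP BY must precede ORDER BY

Fix: Reorder: SELECT … FROM … GROUP BY … ORDER BY …

Corrected query:
SELECT author, AVG(sold) AS a FROM books GROUP BY author ORDER BY a

Result:
author | a           
-------+-------------
Asimov | 13865.5     
Austen | 39888.333333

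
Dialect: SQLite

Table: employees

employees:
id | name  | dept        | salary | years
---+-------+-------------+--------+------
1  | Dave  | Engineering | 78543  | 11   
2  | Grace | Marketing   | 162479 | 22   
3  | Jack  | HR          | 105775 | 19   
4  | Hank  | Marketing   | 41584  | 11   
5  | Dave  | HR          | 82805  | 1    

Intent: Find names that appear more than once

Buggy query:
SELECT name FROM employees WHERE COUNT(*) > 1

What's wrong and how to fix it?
Bug: COUNT(*) is an aggregate and cannot be used in WHERE

Fix: GROUP BY name, then filter groups with HAVING COUNT(*) > 1

Corrected query:
SELECT name FROM employees GROUP BY name HAVING COUNT(*) > 1

Result:
name
----
Dave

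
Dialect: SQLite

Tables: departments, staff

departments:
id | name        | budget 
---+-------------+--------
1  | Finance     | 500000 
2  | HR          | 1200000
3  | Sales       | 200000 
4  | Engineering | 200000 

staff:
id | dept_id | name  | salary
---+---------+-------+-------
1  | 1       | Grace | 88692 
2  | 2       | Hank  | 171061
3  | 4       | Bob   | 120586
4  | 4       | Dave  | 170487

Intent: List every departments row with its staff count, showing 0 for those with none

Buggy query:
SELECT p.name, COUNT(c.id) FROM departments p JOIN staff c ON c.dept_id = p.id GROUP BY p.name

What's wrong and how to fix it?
Bug: An inner join excludes parents with zero children

Fix: Use LEFT JOIN so parents without children still appear (COUNT(c.id) gives 0)

Corrected query:
SELECT p.name, COUNT(c.id) FROM departments p LEFT JOIN staff c ON c.dept_id = p.id GROUP BY p.name

Result:
name        | COUNT(c.id)
------------+------------
Engineering | 2          
Finance     | 1          
HR          | 1          
Sales       | 0          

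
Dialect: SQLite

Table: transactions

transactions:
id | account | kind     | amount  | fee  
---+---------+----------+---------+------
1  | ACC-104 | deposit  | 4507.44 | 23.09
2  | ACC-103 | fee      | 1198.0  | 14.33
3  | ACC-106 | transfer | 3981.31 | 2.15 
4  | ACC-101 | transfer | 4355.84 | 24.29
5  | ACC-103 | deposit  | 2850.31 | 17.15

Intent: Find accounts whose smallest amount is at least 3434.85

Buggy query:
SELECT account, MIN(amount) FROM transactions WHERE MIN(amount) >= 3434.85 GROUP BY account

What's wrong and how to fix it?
Bug: MIN() in WHERE is a misuse of aggregate

Fix: Use HAVING for the per-group MIN condition

Corrected query:
SELECT account, MIN(amount) FROM transactions GROUP BY account HAVING MIN(amount) >= 3434.85

Result:
account | MIN(amount)
--------+------------
ACC-101 | 4355.84    
ACC-104 | 4507.44    
ACC-106 | 3981.31    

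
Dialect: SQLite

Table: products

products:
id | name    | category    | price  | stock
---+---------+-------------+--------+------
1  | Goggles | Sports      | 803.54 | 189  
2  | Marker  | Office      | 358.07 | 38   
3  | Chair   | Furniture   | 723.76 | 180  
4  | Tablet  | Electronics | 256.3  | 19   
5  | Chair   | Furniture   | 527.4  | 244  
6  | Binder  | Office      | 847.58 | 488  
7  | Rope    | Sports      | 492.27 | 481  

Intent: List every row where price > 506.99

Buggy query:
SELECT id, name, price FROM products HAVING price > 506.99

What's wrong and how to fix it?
Bug: HAVING filters the output of aggregation, but this query has no GROUP BY and no aggregate functions, so SQLite rejects it (HAVING clause on a non-aggregate query); the condition here is per row

Fix: Use WHERE for row-level filtering

Corrected query:
SELECT id, name, price FROM products WHERE price > 506.99

Result:
id | name    | price 
---+---------+-------
1  | Goggles | 803.54
3  | Chair   | 723.76
5  | Chair   | 527.4 
6  | Binder  | 847.58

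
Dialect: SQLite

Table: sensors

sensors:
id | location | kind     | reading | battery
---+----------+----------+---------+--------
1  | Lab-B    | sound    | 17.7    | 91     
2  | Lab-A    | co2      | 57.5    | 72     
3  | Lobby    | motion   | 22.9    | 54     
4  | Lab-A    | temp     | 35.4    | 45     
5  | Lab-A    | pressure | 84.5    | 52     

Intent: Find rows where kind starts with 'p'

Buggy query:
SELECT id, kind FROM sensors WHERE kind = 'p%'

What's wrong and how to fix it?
Bug: '=' compares the literal string including the % character; pattern matching needs LIKE

Fix: Replace '=' with LIKE so 'p%' is treated as a pattern

Corrected query:
SELECT id, kind FROM sensors WHERE kind LIKE 'p%'

Result:
id | kind    
---+---------
5  | pressure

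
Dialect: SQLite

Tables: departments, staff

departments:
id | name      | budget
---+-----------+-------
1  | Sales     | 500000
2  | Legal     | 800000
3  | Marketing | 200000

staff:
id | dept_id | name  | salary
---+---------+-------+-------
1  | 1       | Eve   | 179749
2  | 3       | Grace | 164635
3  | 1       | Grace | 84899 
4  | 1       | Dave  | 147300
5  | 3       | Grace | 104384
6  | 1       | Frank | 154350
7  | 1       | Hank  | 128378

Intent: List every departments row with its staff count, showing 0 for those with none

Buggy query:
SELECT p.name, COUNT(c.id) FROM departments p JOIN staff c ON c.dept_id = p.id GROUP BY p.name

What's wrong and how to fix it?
Bug: INNER JOIN drops departments rows that have no matching staff rows

Fix: Use LEFT JOIN so parents without children still appear (COUNT(c.id) gives 0)

Corrected query:
SELECT p.name, COUNT(c.id) FROM departments p LEFT JOIN staff c ON c.dept_id = p.id GROUP BY p.name

Result:
name      | COUNT(c.id)
----------+------------
Legal     | 0          
Marketing | 2          
Sales     | 5          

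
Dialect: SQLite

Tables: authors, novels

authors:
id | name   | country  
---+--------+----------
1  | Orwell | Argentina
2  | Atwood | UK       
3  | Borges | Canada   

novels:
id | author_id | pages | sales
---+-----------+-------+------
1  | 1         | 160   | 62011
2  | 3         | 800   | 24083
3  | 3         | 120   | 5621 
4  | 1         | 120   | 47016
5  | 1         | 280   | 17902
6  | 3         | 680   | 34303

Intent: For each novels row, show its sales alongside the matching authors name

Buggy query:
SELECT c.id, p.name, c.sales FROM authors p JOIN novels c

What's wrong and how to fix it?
Bug: JOIN with no ON clause produces a cartesian product; every novels row pairs with every authors row

Fix: Specify the join condition linking the foreign key to the parent id

Corrected query:
SELECT c.id, p.name, c.sales FROM authors p JOIN novels c ON c.author_id = p.id

Result:
id | name   | sales
---+--------+------
1  | Orwell | 62011
2  | Borges | 24083
3  | Borges | 5621 
4  | Orwell | 47016
5  | Orwell | 17902
6  | Borges | 34303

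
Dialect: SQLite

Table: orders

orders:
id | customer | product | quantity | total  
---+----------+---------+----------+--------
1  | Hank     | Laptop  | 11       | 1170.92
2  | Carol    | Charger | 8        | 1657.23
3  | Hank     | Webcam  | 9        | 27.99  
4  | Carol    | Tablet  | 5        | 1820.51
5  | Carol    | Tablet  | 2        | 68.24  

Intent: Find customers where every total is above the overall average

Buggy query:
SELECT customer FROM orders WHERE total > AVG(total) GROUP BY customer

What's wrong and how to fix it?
Bug: AVG() is an aggregate; it can't sit directly in WHERE

Fix: Compute the overall average in a scalar subquery and compare each group's MIN against it in HAVING

Corrected query:
SELECT customer FROM orders GROUP BY customer HAVING MIN(total) > (SELECT AVG(total) FROM orders)

Result:
(no rows)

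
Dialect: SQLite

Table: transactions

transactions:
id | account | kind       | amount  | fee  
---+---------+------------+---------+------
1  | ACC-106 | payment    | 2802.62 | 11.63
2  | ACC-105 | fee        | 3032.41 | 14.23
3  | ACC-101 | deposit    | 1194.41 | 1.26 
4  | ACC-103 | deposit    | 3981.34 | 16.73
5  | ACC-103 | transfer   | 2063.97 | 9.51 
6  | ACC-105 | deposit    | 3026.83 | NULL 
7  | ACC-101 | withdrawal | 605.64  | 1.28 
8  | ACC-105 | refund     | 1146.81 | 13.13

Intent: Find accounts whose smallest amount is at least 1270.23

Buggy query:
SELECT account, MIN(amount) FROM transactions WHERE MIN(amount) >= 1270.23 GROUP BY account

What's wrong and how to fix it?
Bug: MIN() in WHERE is a misuse of aggregate

Fix: Use HAVING for the per-group MIN condition

Corrected query:
SELECT account, MIN(amount) FROM transactions GROUP BY account HAVING MIN(amount) >= 1270.23

Result:
account | MIN(amount)
--------+------------
ACC-103 | 2063.97    
ACC-106 | 2802.62    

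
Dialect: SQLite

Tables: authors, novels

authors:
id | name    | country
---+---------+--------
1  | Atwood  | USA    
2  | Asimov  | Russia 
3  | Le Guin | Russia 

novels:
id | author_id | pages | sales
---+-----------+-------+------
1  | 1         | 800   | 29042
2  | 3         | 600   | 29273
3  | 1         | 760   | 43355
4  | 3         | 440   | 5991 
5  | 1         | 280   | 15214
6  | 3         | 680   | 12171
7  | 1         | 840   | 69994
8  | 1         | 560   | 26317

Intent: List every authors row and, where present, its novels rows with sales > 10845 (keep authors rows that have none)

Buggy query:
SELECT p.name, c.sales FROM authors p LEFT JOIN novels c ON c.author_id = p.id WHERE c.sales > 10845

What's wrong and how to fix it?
Bug: Filtering c.sales in WHERE discards the NULL rows produced by LEFT JOIN, turning it into an inner join

Fix: Move the right-table condition into the ON clause so unmatched parents are kept

Corrected query:
SELECT p.name, c.sales FROM authors p LEFT JOIN novels c ON c.author_id = p.id AND c.sales > 10845

Result:
name    | sales
--------+------
Atwood  | 15214
Atwood  | 26317
Atwood  | 29042
Atwood  | 43355
Atwood  | 69994
Asimov  | NULL 
Le Guin | 12171
Le Guin | 29273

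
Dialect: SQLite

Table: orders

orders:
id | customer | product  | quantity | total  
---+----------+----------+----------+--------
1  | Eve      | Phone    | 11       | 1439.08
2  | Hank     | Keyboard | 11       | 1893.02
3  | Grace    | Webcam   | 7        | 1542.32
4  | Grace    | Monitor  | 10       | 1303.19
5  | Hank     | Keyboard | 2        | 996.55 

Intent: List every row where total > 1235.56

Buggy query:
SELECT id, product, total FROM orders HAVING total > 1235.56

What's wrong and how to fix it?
Bug: HAVING filters the output of aggregation, but this query has no GROUP BY and no aggregate functions, so SQLite rejects it (HAVING clause on a non-aggregate query); the condition here is per row

Fix: Use WHERE for row-level filtering

Corrected query:
SELECT id, product, total FROM orders WHERE total > 1235.56

Result:
id | product  | total  
---+----------+--------
1  | Phone    | 1439.08
2  | Keyboard | 1893.02
3  | Webcam   | 1542.32
4  | Monitor  | 1303.19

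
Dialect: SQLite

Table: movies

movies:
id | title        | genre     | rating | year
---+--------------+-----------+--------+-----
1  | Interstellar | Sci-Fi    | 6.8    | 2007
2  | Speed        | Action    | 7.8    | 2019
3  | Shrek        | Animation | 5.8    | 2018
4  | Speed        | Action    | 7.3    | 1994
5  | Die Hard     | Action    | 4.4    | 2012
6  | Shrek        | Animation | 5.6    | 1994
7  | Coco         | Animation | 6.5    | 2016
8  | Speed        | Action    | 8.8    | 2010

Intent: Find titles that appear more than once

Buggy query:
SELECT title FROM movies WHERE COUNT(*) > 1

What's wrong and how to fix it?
Bug: COUNT(*) is an aggregate and cannot be used in WHERE

Fix: Group first, then use HAVING for the count condition

Corrected query:
SELECT title FROM movies GROUP BY title HAVING COUNT(*) > 1

Result:
title
-----
Shrek
Speed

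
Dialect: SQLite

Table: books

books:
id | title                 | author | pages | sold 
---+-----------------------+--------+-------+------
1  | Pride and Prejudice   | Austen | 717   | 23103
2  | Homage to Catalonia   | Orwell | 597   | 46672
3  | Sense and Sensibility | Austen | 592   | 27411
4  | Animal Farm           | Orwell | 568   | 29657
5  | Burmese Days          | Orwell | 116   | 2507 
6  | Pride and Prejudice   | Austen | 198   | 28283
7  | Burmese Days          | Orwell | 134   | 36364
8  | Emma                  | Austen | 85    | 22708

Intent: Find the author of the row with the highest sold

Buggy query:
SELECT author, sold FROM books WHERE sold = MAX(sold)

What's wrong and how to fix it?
Bug: MAX(sold) is an aggregate and cannot be used directly in WHERE

Fix: Wrap MAX in a scalar subquery so WHERE compares against a single value

Corrected query:
SELECT author, sold FROM books WHERE sold = (SELECT MAX(sold) FROM books)

Result:
author | sold 
-------+------
Orwell | 46672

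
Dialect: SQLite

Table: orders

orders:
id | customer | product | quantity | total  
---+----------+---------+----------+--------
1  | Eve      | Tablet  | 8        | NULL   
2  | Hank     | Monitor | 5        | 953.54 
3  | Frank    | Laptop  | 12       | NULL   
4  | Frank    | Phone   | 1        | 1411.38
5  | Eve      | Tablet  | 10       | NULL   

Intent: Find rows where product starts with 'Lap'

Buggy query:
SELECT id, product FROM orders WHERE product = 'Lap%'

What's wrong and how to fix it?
Bug: Wildcards only work with LIKE; '=' treats '%' as a literal character

Fix: Use LIKE for wildcard pattern matching

Corrected query:
SELECT id, product FROM orders WHERE product LIKE 'Lap%'

Result:
id | product
---+--------
3  | Laptop 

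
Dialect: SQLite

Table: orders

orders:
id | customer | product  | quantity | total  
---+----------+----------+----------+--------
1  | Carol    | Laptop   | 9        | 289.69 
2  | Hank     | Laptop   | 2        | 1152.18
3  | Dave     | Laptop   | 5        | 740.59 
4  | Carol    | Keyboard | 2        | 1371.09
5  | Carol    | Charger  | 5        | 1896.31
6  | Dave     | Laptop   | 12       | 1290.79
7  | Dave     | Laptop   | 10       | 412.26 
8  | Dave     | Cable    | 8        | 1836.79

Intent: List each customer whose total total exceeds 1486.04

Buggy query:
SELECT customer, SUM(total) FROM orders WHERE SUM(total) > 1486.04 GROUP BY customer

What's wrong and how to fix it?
Bug: WHERE runs before GROUP BY, so aggregates aren't available there

Fix: Move the aggregate condition to a HAVING clause

Corrected query:
SELECT customer, SUM(total) FROM orders GROUP BY customer HAVING SUM(total) > 1486.04

Result:
customer | SUM(total)
---------+-----------
Carol    | 3557.09   
Dave     | 4280.43   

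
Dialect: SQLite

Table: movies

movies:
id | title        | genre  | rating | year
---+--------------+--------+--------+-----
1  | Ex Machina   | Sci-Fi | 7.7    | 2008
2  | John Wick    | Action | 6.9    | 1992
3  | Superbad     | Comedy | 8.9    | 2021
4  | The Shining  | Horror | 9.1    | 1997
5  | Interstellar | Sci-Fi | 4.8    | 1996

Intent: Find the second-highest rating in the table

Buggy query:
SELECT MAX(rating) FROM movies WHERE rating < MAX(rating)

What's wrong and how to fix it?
Bug: The inner MAX is an aggregate inside WHERE, which is not allowed

Fix: Compute the overall MAX in a subquery, then take MAX of rows below it

Corrected query:
SELECT MAX(rating) FROM movies WHERE rating < (SELECT MAX(rating) FROM movies)

Result:
MAX(rating)
-----------
8.9        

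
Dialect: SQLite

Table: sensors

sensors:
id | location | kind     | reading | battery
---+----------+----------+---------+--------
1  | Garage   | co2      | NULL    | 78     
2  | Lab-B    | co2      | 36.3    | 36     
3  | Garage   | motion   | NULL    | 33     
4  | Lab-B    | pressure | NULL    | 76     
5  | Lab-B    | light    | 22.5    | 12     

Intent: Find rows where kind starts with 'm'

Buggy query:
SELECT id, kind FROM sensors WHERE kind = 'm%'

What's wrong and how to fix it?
Bug: '=' compares the literal string including the % character; pattern matching needs LIKE

Fix: Replace '=' with LIKE so 'm%' is treated as a pattern

Corrected query:
SELECT id, kind FROM sensors WHERE kind LIKE 'm%'

Result:
id | kind  
---+-------
3  | motion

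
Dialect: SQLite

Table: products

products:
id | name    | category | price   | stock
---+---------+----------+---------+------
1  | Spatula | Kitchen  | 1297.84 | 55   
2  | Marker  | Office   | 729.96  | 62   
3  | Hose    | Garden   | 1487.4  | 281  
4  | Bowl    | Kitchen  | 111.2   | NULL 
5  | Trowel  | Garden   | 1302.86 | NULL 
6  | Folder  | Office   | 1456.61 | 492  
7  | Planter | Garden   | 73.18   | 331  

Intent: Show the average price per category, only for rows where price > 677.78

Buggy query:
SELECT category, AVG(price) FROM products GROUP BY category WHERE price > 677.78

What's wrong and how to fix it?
Bug: WHERE cannot follow GROUP BY

Fix: Move the WHERE clause before GROUP BY

Corrected query:
SELECT category, AVG(price) FROM products WHERE price > 677.78 GROUP BY category

Result:
category | AVG(price)
---------+-----------
Garden   | 1395.13   
Kitchen  | 1297.84   
Office   | 1093.285  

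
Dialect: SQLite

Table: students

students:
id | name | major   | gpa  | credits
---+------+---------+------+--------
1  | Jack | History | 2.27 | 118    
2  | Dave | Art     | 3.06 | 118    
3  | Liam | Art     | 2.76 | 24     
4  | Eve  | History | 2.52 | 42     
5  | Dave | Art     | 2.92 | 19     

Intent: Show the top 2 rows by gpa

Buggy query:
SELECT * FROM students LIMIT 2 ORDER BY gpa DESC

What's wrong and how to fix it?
Bug: ORDER BY cannot follow LIMIT; LIMIT is the final clause

Fix: Sort with ORDER BY, then apply LIMIT

Corrected query:
SELECT * FROM students ORDER BY gpa DESC LIMIT 2

Result:
id | name | major | gpa  | credits
---+------+-------+------+--------
2  | Dave | Art   | 3.06 | 118    
5  | Dave | Art   | 2.92 | 19     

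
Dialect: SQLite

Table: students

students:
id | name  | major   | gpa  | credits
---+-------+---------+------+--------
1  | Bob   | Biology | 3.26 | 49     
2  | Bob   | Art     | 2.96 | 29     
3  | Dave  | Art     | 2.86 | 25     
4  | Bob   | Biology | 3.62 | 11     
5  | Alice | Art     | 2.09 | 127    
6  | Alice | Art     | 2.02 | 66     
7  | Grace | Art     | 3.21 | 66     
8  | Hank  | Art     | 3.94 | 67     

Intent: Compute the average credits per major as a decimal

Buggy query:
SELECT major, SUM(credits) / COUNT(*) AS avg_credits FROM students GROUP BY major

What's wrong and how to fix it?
Bug: Both operands are integers, so '/' performs integer division and truncates

Fix: Cast one side to REAL so the division keeps the fractional part

Corrected query:
SELECT major, SUM(credits) * 1.0 / COUNT(*) AS avg_credits FROM students GROUP BY major

Result:
major   | avg_credits
--------+------------
Art     | 63.333333  
Biology | 30         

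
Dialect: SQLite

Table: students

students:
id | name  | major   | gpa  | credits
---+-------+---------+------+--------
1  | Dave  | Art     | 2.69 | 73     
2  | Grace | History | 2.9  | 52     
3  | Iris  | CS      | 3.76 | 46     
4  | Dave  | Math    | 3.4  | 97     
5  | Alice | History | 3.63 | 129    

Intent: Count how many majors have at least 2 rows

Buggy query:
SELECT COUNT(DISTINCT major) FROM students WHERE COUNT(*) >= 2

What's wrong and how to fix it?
Bug: COUNT(*) cannot appear in WHERE; the per-group count doesn't exist yet

Fix: Group first with HAVING COUNT(*) >= 2, then COUNT the resulting groups

Corrected query:
SELECT COUNT(*) FROM (SELECT major FROM students GROUP BY major HAVING COUNT(*) >= 2)

Result:
COUNT(*)
--------
1       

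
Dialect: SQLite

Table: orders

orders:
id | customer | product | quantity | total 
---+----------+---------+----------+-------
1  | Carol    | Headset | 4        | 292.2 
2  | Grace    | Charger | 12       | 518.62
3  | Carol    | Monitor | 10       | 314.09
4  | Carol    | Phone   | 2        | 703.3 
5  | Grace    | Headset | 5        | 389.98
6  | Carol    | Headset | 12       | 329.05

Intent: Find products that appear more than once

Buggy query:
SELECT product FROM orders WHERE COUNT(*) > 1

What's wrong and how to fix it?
Bug: WHERE can't reference COUNT(*); aggregates are computed after WHERE

Fix: GROUP BY product, then filter groups with HAVING COUNT(*) > 1

Corrected query:
SELECT product FROM orders GROUP BY product HAVING COUNT(*) > 1

Result:
product
-------
Headset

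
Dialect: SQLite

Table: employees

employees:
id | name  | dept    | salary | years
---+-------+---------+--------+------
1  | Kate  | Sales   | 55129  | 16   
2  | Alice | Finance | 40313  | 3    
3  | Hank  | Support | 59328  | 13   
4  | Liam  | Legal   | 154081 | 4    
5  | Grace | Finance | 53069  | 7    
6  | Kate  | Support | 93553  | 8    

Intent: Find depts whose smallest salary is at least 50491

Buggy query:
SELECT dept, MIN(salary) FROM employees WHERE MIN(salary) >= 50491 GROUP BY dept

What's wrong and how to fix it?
Bug: MIN() in WHERE is a misuse of aggregate

Fix: Replace WHERE with HAVING after the GROUP BY

Corrected query:
SELECT dept, MIN(salary) FROM employees GROUP BY dept HAVING MIN(salary) >= 50491

Result:
dept    | MIN(salary)
--------+------------
Legal   | 154081     
Sales   | 55129      
Support | 59328      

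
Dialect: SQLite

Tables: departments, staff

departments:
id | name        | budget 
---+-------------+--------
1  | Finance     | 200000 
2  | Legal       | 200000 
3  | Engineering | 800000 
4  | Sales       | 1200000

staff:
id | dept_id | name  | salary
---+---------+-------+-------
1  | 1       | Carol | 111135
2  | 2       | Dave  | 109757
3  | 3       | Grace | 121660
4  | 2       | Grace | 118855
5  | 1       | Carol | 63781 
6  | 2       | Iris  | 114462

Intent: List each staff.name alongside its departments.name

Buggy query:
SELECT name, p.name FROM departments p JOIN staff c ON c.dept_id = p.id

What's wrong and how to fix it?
Bug: 'name' exists in both joined tables, so the database can't tell which one is meant

Fix: Prefix ambiguous columns with the table alias

Corrected query:
SELECT c.name, p.name FROM departments p JOIN staff c ON c.dept_id = p.id

Result:
name  | name       
------+------------
Carol | Finance    
Dave  | Legal      
Grace | Engineering
Grace | Legal      
Carol | Finance    
Iris  | Legal      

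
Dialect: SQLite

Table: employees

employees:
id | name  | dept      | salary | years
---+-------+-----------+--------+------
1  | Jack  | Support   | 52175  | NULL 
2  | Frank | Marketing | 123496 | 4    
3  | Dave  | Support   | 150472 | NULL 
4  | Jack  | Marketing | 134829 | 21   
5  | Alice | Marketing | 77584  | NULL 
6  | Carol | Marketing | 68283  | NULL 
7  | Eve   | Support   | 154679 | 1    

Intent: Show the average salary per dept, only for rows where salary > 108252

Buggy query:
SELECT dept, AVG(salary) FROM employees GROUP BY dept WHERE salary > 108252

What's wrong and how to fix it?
Bug: Row-level WHERE must come before GROUP BY in the clause order

Fix: Place WHERE between FROM and GROUP BY

Corrected query:
SELECT dept, AVG(salary) FROM employees WHERE salary > 108252 GROUP BY dept

Result:
dept      | AVG(salary)
----------+------------
Marketing | 129162.5   
Support   | 152575.5   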